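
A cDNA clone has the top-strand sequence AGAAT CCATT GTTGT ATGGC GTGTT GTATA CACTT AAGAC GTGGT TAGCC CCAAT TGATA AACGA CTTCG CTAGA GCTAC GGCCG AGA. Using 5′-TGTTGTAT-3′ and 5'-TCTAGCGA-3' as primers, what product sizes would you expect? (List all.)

66 bp, 54 bp

The forward primer TGTTGTAT matches the top strand at positions 10–17, 22–29.
The reverse primer's reverse complement is TCGCTAGA, matching at positions 68–75.
Each forward site pairs with the reverse site to give a product ending at position 75: sizes 66, 54 bp.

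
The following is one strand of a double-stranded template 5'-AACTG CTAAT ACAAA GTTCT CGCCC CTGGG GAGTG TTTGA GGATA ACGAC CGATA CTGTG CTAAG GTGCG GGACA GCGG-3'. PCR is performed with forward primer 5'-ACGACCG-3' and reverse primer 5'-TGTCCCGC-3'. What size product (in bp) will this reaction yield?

30 bp

Scanning the template, ACGACCG occurs at positions 46–52; this primer anneals to the bottom strand there with its 3' end pointing downstream.
Reverse complement of the reverse primer: GCGGGACA. This occurs on the top strand at positions 68–75.
Product length = (reverse-primer end) − (forward-primer start) + 1 = 75 − 46 + 1 = 30 bp.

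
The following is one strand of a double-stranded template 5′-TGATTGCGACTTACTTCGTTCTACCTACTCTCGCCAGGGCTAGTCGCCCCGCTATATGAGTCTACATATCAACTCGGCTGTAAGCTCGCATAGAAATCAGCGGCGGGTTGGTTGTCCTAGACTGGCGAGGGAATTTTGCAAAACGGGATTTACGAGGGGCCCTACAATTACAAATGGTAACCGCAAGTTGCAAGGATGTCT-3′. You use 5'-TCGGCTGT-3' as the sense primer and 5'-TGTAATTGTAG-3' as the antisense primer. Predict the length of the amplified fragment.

99 bp

The forward primer matches the template at positions 74–81.
Reverse complement of the reverse primer: CTACAATTACA. This occurs on the top strand at positions 162–172.
The product runs from position 74 to position 172, so its length is 172 − 74 + 1 = 99 bp.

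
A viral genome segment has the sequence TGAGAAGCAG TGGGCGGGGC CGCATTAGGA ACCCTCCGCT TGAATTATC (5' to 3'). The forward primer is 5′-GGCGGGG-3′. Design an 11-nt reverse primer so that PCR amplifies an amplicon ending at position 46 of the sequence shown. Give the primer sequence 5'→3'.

5'-AATTCAAGCGG-3'

The forward primer binds at positions 13–19; the product's 3' end on the top strand is position 46.
The reverse primer anneals to the top strand over positions 36–46, i.e. to CCGCTTGAATT.
Its sequence written 5'→3' is the reverse complement: AATTCAAGCGG.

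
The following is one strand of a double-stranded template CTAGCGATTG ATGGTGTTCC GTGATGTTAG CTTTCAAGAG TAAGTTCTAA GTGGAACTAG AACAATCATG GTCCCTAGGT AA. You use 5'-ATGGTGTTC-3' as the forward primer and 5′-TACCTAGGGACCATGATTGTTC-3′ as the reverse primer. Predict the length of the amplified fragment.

71 bp

Scanning the template, ATGGTGTTC occurs at positions 11–19; this primer anneals to the bottom strand there with its 3' end pointing downstream.
Taking the reverse complement of TACCTAGGGACCATGATTGTTC gives GAACAATCATGGTCCCTAGGTA, found at positions 60–81 on the template; the primer anneals here to the top strand with its 3' end pointing upstream.
Amplicon spans positions 11–81: 71 bp.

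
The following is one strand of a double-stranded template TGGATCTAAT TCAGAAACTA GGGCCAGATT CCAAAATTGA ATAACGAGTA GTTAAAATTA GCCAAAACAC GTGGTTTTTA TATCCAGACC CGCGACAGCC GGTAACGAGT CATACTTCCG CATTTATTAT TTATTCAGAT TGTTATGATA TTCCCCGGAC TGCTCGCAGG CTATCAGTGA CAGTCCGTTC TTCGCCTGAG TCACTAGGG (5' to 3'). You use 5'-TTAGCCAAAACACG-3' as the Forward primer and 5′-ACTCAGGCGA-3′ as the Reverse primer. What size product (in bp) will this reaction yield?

Forward primer TTAGCCAAAACACG is found on the top strand at positions 58–71.
The reverse primer's reverse complement is TCGCCTGAGT, which matches the template at positions 192–201.
Product length = (reverse-primer end) − (forward-primer start) + 1 = 201 − 58 + 1 = 144 bp.

144 bp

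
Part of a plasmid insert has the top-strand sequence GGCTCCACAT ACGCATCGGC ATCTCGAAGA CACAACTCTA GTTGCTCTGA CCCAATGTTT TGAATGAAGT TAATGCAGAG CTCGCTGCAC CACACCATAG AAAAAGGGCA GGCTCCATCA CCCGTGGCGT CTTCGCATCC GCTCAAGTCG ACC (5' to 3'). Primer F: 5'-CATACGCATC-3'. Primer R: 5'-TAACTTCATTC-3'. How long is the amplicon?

65 bp

Forward primer CATACGCATC is found on the top strand at positions 8–17.
Taking the reverse complement of TAACTTCATTC gives GAATGAAGTTA, found at positions 62–72 on the template; the primer anneals here to the top strand with its 3' end pointing upstream.
Amplicon spans positions 8–72: 65 bp.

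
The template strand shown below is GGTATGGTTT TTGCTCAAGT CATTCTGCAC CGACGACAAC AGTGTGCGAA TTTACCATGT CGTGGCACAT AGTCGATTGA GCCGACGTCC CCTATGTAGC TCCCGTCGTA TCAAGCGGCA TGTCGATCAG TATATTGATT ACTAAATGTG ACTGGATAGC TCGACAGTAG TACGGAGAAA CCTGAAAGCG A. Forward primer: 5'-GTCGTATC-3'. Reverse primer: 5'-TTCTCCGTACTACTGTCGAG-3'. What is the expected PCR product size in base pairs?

75 bp

The forward primer matches the template at positions 105–112.
The reverse primer's reverse complement is CTCGACAGTAGTACGGAGAA, which matches the template at positions 160–179.
Product length = (reverse-primer end) − (forward-primer start) + 1 = 179 − 105 + 1 = 75 bp.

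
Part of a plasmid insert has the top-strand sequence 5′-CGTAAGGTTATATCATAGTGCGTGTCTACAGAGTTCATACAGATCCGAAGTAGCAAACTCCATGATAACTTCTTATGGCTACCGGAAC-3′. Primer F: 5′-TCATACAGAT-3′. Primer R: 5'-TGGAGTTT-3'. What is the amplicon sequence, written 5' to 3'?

5'-TCATACAGATCCGAAGTAGCAAACTCCA-3'

Forward primer TCATACAGAT is found on the top strand at positions 35–44.
Reverse complement of the reverse primer: AAACTCCA. This occurs on the top strand at positions 55–62.
The product is the template from position 35 through 62 (28 bp).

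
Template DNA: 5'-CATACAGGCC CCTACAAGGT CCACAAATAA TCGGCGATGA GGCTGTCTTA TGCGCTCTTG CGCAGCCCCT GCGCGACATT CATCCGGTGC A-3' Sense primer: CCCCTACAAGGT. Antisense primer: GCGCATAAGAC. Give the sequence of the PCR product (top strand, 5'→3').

5'-CCCCTACAAGGTCCACAAATAATCGGCGATGAGGCTGTCTTATGCGC-3'

The forward primer matches the template at positions 9–20.
Reverse complement of the reverse primer: GTCTTATGCGC. This occurs on the top strand at positions 45–55.
The product is the template from position 9 through 55 (47 bp).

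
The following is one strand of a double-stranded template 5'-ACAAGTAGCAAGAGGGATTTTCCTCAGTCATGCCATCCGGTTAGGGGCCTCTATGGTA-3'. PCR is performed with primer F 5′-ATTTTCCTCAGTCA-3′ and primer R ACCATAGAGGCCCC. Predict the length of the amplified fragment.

41 bp

Scanning the template, ATTTTCCTCAGTCA occurs at positions 17–30; this primer anneals to the bottom strand there with its 3' end pointing downstream.
Reverse complement of the reverse primer: GGGGCCTCTATGGT. This occurs on the top strand at positions 44–57.
Product length = (reverse-primer end) − (forward-primer start) + 1 = 57 − 17 + 1 = 41 bp.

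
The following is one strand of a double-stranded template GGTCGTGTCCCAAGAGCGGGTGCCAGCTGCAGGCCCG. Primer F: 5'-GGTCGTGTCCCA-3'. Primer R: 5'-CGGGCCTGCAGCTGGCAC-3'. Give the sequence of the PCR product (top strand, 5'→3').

5'-GGTCGTGTCCCAAGAGCGGGTGCCAGCTGCAGGCCCG-3'

Forward primer GGTCGTGTCCCA is found on the top strand at positions 1–12.
Reverse complement of the reverse primer: GTGCCAGCTGCAGGCCCG. This occurs on the top strand at positions 20–37.
The product is the template from position 1 through 37 (37 bp).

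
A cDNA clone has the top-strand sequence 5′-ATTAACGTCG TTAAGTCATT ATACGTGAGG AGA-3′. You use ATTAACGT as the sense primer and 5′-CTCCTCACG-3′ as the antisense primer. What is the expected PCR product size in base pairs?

Scanning the template, ATTAACGT occurs at positions 1–8; this primer anneals to the bottom strand there with its 3' end pointing downstream.
Taking the reverse complement of CTCCTCACG gives CGTGAGGAG, found at positions 24–32 on the template; the primer anneals here to the top strand with its 3' end pointing upstream.
Product length = (reverse-primer end) − (forward-primer start) + 1 = 32 − 1 + 1 = 32 bp.

32 bp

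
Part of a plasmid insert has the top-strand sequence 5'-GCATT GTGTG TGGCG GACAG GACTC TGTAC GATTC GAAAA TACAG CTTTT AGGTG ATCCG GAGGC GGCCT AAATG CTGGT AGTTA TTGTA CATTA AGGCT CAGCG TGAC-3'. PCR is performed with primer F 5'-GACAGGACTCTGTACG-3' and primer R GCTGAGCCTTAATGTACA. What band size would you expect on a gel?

The forward primer matches the template at positions 16–31.
The reverse primer's reverse complement is TGTACATTAAGGCTCAGC, which matches the template at positions 87–104.
Amplicon spans positions 16–104: 89 bp.

89 bp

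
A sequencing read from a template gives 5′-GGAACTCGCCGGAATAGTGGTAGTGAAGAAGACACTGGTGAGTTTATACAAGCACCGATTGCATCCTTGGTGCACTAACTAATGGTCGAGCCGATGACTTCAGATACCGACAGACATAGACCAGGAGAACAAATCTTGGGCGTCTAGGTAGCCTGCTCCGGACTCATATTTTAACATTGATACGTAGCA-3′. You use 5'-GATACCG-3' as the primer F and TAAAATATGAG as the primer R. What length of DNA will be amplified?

Scanning the template, GATACCG occurs at positions 103–109; this primer anneals to the bottom strand there with its 3' end pointing downstream.
Taking the reverse complement of TAAAATATGAG gives CTCATATTTTA, found at positions 163–173 on the template; the primer anneals here to the top strand with its 3' end pointing upstream.
Amplicon spans positions 103–173: 71 bp.

71 bp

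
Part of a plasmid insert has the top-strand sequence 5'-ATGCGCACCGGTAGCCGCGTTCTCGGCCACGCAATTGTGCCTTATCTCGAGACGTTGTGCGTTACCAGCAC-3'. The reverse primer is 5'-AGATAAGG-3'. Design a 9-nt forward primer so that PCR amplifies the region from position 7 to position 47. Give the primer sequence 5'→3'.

5'-ACCGGTAGC-3'

The reverse primer's reverse complement CCTTATCT matches the template at positions 40–47; the product starts at position 7.
The forward primer is identical to the top strand over positions 7–15: ACCGGTAGC.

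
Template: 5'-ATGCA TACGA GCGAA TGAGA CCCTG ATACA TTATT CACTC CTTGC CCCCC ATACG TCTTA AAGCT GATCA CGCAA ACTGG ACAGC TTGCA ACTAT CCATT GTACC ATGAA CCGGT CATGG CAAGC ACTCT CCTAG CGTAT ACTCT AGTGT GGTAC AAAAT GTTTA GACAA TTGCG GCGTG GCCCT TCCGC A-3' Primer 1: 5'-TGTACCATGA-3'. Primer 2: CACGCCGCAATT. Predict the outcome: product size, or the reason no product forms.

Primer 1 (TGTACCATGA) matches the top strand at positions 100–109; it acts as a forward primer.
Primer 2's reverse complement is AATTGCGGCGTG, matching the top strand at positions 169–180; it acts as a reverse primer.
The 3' ends face each other across positions 100–180, giving an 81 bp product.

Yes — an 81 bp product.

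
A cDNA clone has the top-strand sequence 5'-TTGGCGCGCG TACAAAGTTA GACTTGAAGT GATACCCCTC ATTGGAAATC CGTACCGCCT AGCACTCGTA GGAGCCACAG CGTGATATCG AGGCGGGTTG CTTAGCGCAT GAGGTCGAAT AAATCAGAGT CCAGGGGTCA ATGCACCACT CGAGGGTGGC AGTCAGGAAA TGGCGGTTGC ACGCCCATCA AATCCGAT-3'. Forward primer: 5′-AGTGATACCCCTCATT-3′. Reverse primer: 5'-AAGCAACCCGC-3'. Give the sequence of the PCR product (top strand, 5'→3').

5'-AGTGATACCCCTCATTGGAAATCCGTACCGCCTAGCACTCGTAGGAGCCACAGCGTGATATCGAGGCGGGTTGCTT-3'

The forward primer matches the template at positions 28–43.
Taking the reverse complement of AAGCAACCCGC gives GCGGGTTGCTT, found at positions 93–103 on the template; the primer anneals here to the top strand with its 3' end pointing upstream.
The product is the template from position 28 through 103 (76 bp).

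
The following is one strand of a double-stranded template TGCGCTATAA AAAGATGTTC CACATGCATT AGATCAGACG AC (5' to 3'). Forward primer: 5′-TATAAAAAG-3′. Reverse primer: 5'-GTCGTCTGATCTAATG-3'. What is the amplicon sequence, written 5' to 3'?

The forward primer matches the template at positions 6–14.
The reverse primer's reverse complement is CATTAGATCAGACGAC, which matches the template at positions 27–42.
The product is the template from position 6 through 42 (37 bp).

5'-TATAAAAAGATGTTCCACATGCATTAGATCAGACGAC-3'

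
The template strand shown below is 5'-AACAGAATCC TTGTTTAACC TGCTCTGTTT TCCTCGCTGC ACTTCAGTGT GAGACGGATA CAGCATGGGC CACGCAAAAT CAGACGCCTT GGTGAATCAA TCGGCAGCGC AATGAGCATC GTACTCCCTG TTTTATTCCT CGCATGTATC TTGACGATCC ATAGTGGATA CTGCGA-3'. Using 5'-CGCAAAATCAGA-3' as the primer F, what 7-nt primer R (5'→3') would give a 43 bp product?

The forward primer binds at positions 73–84, so a 43 bp product ends at position 73 + 43 − 1 = 115.
The reverse primer anneals to the top strand over positions 109–115, i.e. to GCAATGA.
Its sequence written 5'→3' is the reverse complement: TCATTGC.

5'-TCATTGC-3'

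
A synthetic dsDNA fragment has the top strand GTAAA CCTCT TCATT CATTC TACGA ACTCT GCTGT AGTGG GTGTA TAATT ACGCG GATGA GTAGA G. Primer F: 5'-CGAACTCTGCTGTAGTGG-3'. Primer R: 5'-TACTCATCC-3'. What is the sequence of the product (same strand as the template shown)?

Forward primer CGAACTCTGCTGTAGTGG is found on the top strand at positions 23–40.
The reverse primer's reverse complement is GGATGAGTA, which matches the template at positions 55–63.
The product is the template from position 23 through 63 (41 bp).

5'-CGAACTCTGCTGTAGTGGGTGTATAATTACGCGGATGAGTA-3'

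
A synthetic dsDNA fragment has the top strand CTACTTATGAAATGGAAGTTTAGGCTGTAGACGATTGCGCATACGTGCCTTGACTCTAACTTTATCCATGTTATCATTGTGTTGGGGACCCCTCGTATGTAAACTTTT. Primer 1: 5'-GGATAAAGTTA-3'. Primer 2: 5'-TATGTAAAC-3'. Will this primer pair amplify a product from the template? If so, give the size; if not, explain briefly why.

No product — the primers' 3' ends point away from each other.

Primer 1 (GGATAAAGTTA) has reverse complement TAACTTTATCC, which matches the top strand at positions 57–67; primer 1 anneals to the top strand there with its 3' end pointing upstream toward position 57.
Primer 2 (TATGTAAAC) matches the top strand directly at positions 96–104; it anneals to the bottom strand with its 3' end pointing downstream toward position 104.
The 3' ends diverge (primer 1 extends toward position 1, primer 2 toward position 108), so the primers never converge on a shared product.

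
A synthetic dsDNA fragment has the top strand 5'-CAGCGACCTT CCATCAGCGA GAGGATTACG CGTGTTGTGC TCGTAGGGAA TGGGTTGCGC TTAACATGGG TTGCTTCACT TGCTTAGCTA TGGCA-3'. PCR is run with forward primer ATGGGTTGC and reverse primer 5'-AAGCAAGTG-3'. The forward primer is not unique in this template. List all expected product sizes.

The forward primer ATGGGTTGC matches the top strand at positions 50–58, 66–74.
The reverse primer's reverse complement is CACTTGCTT, matching at positions 77–85.
Each forward site pairs with the reverse site to give a product ending at position 85: sizes 36, 20 bp.

36 bp, 20 bp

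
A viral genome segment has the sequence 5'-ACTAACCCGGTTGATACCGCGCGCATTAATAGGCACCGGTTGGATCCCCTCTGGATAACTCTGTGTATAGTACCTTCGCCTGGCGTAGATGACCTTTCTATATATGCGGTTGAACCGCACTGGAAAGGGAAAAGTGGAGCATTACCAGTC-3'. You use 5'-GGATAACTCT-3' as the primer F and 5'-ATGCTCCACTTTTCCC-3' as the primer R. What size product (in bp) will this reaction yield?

Scanning the template, GGATAACTCT occurs at positions 53–62; this primer anneals to the bottom strand there with its 3' end pointing downstream.
Reverse complement of the reverse primer: GGGAAAAGTGGAGCAT. This occurs on the top strand at positions 127–142.
Product length = (reverse-primer end) − (forward-primer start) + 1 = 142 − 53 + 1 = 90 bp.

90 bp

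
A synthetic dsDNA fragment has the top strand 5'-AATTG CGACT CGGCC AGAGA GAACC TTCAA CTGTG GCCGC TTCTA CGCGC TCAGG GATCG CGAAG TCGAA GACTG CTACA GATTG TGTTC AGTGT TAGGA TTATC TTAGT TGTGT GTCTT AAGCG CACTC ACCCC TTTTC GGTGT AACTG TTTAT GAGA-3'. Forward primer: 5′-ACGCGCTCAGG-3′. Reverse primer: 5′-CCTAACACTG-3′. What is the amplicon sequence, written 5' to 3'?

5'-ACGCGCTCAGGGATCGCGAAGTCGAAGACTGCTACAGATTGTGTTCAGTGTTAGG-3'

Scanning the template, ACGCGCTCAGG occurs at positions 45–55; this primer anneals to the bottom strand there with its 3' end pointing downstream.
The reverse primer's reverse complement is CAGTGTTAGG, which matches the template at positions 90–99.
The product is the template from position 45 through 99 (55 bp).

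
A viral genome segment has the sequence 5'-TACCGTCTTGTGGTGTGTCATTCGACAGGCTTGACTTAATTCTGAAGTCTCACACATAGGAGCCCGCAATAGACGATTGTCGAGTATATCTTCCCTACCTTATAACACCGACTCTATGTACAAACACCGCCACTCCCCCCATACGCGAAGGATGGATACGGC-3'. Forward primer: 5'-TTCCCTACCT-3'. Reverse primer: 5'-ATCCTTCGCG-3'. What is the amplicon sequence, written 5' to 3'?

5'-TTCCCTACCTTATAACACCGACTCTATGTACAAACACCGCCACTCCCCCCATACGCGAAGGAT-3'

The forward primer matches the template at positions 91–100.
The reverse primer's reverse complement is CGCGAAGGAT, which matches the template at positions 144–153.
The product is the template from position 91 through 153 (63 bp).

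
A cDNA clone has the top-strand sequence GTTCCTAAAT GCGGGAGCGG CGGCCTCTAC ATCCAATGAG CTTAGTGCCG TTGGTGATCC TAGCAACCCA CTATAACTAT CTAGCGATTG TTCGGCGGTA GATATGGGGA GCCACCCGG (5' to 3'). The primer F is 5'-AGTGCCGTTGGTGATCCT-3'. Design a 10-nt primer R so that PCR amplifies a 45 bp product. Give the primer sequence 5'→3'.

5'-ATCGCTAGAT-3'

The forward primer binds at positions 44–61, so a 45 bp product ends at position 44 + 45 − 1 = 88.
The reverse primer anneals to the top strand over positions 79–88, i.e. to ATCTAGCGAT.
Its sequence written 5'→3' is the reverse complement: ATCGCTAGAT.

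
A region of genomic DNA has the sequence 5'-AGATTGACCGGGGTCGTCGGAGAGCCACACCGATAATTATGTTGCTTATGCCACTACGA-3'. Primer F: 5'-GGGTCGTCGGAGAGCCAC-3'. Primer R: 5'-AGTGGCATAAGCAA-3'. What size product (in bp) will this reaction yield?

Forward primer GGGTCGTCGGAGAGCCAC is found on the top strand at positions 11–28.
Taking the reverse complement of AGTGGCATAAGCAA gives TTGCTTATGCCACT, found at positions 42–55 on the template; the primer anneals here to the top strand with its 3' end pointing upstream.
The product runs from position 11 to position 55, so its length is 55 − 11 + 1 = 45 bp.

45 bp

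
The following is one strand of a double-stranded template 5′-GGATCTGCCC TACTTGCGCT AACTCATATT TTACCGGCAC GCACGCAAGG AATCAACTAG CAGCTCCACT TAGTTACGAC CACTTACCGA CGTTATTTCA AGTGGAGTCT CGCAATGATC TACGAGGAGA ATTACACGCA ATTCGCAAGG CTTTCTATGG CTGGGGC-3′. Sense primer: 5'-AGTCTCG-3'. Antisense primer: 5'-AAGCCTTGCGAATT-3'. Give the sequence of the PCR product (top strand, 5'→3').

5'-AGTCTCGCAATGATCTACGAGGAGAATTACACGCAATTCGCAAGGCTT-3'

Forward primer AGTCTCG is found on the top strand at positions 106–112.
Reverse complement of the reverse primer: AATTCGCAAGGCTT. This occurs on the top strand at positions 140–153.
The product is the template from position 106 through 153 (48 bp).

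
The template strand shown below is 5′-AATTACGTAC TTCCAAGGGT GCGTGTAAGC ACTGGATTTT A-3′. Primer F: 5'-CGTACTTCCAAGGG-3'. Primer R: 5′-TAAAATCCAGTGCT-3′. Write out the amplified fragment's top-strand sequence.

Forward primer CGTACTTCCAAGGG is found on the top strand at positions 6–19.
The reverse primer's reverse complement is AGCACTGGATTTTA, which matches the template at positions 28–41.
The product is the template from position 6 through 41 (36 bp).

5'-CGTACTTCCAAGGGTGCGTGTAAGCACTGGATTTTA-3'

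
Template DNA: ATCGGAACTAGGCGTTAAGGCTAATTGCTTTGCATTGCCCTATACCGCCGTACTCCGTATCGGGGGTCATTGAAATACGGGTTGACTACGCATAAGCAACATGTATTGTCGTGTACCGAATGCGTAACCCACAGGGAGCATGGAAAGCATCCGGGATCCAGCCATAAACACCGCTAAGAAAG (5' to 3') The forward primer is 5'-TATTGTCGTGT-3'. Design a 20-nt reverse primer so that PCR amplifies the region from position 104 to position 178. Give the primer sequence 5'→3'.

5'-CTTAGCGGTGTTTATGGCTG-3'

The product's 3' end on the top strand is position 178.
The reverse primer anneals to the top strand over positions 159–178, i.e. to CAGCCATAAACACCGCTAAG.
Its sequence written 5'→3' is the reverse complement: CTTAGCGGTGTTTATGGCTG.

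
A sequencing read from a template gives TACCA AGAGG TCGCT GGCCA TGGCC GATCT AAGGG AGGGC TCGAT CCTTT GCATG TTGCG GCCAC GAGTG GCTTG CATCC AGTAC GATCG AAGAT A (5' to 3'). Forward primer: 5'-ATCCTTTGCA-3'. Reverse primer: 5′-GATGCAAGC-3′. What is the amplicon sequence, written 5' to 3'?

5'-ATCCTTTGCATGTTGCGGCCACGAGTGGCTTGCATC-3'

Scanning the template, ATCCTTTGCA occurs at positions 44–53; this primer anneals to the bottom strand there with its 3' end pointing downstream.
Taking the reverse complement of GATGCAAGC gives GCTTGCATC, found at positions 71–79 on the template; the primer anneals here to the top strand with its 3' end pointing upstream.
The product is the template from position 44 through 79 (36 bp).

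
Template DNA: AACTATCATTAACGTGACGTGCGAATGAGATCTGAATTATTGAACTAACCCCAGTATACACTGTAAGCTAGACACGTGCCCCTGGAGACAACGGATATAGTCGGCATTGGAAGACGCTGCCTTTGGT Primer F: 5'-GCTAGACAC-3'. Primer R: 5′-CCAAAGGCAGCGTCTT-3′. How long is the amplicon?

60 bp

Forward primer GCTAGACAC is found on the top strand at positions 67–75.
Reverse complement of the reverse primer: AAGACGCTGCCTTTGG. This occurs on the top strand at positions 111–126.
Amplicon spans positions 67–126: 60 bp.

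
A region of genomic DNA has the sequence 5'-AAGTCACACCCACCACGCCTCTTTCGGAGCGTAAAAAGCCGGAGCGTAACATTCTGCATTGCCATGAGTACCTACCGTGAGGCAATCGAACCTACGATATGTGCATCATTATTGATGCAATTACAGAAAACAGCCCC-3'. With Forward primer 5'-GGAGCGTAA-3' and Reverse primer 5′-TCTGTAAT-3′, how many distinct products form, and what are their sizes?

The forward primer GGAGCGTAA matches the top strand at positions 26–34, 41–49.
The reverse primer's reverse complement is ATTACAGA, matching at positions 120–127.
Each forward site pairs with the reverse site to give a product ending at position 127: sizes 102, 87 bp.

Two products: 102 bp, 87 bp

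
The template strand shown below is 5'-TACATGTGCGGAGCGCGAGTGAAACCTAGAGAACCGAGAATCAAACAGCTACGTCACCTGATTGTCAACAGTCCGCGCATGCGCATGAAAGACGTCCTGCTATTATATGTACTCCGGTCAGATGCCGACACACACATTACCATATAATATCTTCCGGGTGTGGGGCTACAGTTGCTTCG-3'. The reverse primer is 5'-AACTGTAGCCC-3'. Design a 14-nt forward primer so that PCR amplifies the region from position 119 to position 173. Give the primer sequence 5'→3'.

5'-CAGATGCCGACACA-3'

The reverse primer's reverse complement GGGCTACAGTT matches the template at positions 163–173; the product starts at position 119.
The forward primer is identical to the top strand over positions 119–132: CAGATGCCGACACA.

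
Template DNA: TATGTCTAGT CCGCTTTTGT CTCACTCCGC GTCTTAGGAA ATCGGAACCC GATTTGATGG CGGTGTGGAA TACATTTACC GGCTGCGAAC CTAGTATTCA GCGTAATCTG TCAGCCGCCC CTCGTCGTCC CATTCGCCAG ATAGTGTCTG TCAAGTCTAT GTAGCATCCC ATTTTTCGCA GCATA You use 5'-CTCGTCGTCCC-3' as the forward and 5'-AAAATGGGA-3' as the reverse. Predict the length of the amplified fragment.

55 bp

Scanning the template, CTCGTCGTCCC occurs at positions 121–131; this primer anneals to the bottom strand there with its 3' end pointing downstream.
Taking the reverse complement of AAAATGGGA gives TCCCATTTT, found at positions 167–175 on the template; the primer anneals here to the top strand with its 3' end pointing upstream.
Amplicon spans positions 121–175: 55 bp.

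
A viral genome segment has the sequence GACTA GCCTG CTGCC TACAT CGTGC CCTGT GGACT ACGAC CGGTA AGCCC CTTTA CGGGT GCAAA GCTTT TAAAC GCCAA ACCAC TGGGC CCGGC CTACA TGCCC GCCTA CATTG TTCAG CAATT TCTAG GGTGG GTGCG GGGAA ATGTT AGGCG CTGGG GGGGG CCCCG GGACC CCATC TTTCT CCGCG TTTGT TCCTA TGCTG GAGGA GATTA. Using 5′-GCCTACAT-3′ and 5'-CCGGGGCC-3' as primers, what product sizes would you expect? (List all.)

The forward primer GCCTACAT matches the top strand at positions 13–20, 94–101, 106–113.
The reverse primer's reverse complement is GGCCCCGG, matching at positions 164–171.
Each forward site pairs with the reverse site to give a product ending at position 171: sizes 159, 78, 66 bp.

159 bp, 78 bp, 66 bp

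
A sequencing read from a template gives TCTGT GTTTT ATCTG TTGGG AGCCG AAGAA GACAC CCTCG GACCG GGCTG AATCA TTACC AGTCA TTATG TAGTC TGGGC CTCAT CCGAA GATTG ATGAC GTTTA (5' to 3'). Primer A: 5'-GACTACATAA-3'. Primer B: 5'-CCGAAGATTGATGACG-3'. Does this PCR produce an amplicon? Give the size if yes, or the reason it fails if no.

No product — the primers' 3' ends point away from each other.

Primer A (GACTACATAA) has reverse complement TTATGTAGTC, which matches the top strand at positions 66–75; primer A anneals to the top strand there with its 3' end pointing upstream toward position 66.
Primer B (CCGAAGATTGATGACG) matches the top strand directly at positions 86–101; it anneals to the bottom strand with its 3' end pointing downstream toward position 101.
The 3' ends diverge (primer A extends toward position 1, primer B toward position 105), so the primers never converge on a shared product.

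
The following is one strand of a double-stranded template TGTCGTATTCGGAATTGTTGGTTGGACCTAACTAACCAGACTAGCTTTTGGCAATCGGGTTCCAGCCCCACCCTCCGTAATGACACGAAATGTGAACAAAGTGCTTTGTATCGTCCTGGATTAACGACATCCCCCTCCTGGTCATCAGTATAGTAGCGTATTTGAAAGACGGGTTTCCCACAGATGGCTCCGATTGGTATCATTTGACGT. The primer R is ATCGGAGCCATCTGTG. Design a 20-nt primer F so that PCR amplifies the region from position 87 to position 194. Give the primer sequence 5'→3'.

The reverse primer's reverse complement CACAGATGGCTCCGAT matches the template at positions 179–194; the product starts at position 87.
The forward primer is identical to the top strand over positions 87–106: GAAATGTGAACAAAGTGCTT.

5'-GAAATGTGAACAAAGTGCTT-3'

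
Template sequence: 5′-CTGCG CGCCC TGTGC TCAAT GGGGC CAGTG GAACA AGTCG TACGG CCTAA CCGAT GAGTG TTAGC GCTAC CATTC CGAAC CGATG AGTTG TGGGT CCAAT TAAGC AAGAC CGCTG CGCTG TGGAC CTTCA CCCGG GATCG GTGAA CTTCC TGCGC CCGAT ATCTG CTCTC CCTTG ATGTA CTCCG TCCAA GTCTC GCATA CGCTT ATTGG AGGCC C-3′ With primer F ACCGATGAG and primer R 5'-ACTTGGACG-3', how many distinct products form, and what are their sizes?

Two products: 143 bp, 114 bp

The forward primer ACCGATGAG matches the top strand at positions 50–58, 79–87.
The reverse primer's reverse complement is CGTCCAAGT, matching at positions 184–192.
Each forward site pairs with the reverse site to give a product ending at position 192: sizes 143, 114 bp.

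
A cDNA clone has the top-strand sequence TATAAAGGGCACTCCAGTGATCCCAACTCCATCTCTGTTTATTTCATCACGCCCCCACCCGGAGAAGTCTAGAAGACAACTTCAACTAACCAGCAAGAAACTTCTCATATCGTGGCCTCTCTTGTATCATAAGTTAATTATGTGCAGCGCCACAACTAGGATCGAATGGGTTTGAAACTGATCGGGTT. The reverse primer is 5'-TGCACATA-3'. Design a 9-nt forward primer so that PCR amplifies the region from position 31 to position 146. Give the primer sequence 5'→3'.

The reverse primer's reverse complement TATGTGCA matches the template at positions 139–146; the product starts at position 31.
The forward primer is identical to the top strand over positions 31–39: ATCTCTGTT.

5'-ATCTCTGTT-3'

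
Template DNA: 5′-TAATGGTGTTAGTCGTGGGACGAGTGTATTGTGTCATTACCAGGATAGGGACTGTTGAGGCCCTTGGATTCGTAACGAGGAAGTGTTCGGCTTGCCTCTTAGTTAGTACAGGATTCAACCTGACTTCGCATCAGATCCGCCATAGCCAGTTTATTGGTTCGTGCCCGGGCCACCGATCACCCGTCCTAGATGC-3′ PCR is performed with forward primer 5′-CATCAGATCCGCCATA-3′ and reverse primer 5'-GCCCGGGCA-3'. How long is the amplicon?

The forward primer matches the template at positions 129–144.
Reverse complement of the reverse primer: TGCCCGGGC. This occurs on the top strand at positions 162–170.
Amplicon spans positions 129–170: 42 bp.

42 bp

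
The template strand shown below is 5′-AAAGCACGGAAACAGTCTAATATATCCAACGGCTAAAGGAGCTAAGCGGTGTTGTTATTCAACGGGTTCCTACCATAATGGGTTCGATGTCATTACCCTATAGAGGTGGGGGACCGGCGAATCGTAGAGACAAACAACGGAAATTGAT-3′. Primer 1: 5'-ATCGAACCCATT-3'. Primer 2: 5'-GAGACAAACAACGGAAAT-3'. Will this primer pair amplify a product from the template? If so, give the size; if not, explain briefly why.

No product — the primers' 3' ends point away from each other.

Primer 1 (ATCGAACCCATT) has reverse complement AATGGGTTCGAT, which matches the top strand at positions 77–88; primer 1 anneals to the top strand there with its 3' end pointing upstream toward position 77.
Primer 2 (GAGACAAACAACGGAAAT) matches the top strand directly at positions 127–144; it anneals to the bottom strand with its 3' end pointing downstream toward position 144.
The 3' ends diverge (primer 1 extends toward position 1, primer 2 toward position 148), so the primers never converge on a shared product.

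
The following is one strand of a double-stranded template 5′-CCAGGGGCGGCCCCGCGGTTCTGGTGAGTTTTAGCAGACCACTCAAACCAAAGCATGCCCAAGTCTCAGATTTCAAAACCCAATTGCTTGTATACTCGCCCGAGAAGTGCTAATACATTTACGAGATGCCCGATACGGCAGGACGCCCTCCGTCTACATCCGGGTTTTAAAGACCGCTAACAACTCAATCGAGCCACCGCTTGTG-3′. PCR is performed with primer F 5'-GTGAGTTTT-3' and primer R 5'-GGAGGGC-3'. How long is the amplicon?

The forward primer matches the template at positions 24–32.
The reverse primer's reverse complement is GCCCTCC, which matches the template at positions 145–151.
Product length = (reverse-primer end) − (forward-primer start) + 1 = 151 − 24 + 1 = 128 bp.

128 bp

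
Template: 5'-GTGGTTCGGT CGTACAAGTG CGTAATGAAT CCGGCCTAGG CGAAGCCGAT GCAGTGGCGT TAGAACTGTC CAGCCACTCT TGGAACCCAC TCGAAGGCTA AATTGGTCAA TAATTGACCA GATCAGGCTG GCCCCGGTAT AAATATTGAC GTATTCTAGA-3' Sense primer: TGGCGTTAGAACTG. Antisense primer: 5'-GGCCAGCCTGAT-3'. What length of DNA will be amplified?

79 bp

The forward primer matches the template at positions 55–68.
The reverse primer's reverse complement is ATCAGGCTGGCC, which matches the template at positions 122–133.
The product runs from position 55 to position 133, so its length is 133 − 55 + 1 = 79 bp.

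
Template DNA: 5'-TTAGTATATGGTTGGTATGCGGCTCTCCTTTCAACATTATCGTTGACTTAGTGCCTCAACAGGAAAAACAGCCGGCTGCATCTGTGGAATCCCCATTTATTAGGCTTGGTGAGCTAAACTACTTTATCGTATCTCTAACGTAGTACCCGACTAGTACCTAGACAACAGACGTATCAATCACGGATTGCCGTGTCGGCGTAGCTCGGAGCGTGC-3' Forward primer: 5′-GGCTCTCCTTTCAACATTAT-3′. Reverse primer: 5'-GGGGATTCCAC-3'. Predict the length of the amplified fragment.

74 bp

Scanning the template, GGCTCTCCTTTCAACATTAT occurs at positions 21–40; this primer anneals to the bottom strand there with its 3' end pointing downstream.
The reverse primer's reverse complement is GTGGAATCCCC, which matches the template at positions 84–94.
Product length = (reverse-primer end) − (forward-primer start) + 1 = 94 − 21 + 1 = 74 bp.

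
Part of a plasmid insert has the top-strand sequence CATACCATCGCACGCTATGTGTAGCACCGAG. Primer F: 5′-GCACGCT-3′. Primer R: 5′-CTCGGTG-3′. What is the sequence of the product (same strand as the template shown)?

5'-GCACGCTATGTGTAGCACCGAG-3'

Scanning the template, GCACGCT occurs at positions 10–16; this primer anneals to the bottom strand there with its 3' end pointing downstream.
Taking the reverse complement of CTCGGTG gives CACCGAG, found at positions 25–31 on the template; the primer anneals here to the top strand with its 3' end pointing upstream.
The product is the template from position 10 through 31 (22 bp).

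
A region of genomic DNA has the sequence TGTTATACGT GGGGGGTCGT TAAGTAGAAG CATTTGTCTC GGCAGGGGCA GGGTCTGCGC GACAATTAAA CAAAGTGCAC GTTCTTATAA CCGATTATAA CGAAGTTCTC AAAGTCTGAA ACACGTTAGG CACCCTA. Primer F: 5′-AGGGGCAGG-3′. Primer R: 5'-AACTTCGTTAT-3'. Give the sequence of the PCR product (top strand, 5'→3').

The forward primer matches the template at positions 44–52.
Reverse complement of the reverse primer: ATAACGAAGTT. This occurs on the top strand at positions 97–107.
The product is the template from position 44 through 107 (64 bp).

5'-AGGGGCAGGGTCTGCGCGACAATTAAACAAAGTGCACGTTCTTATAACCGATTATAACGAAGTT-3'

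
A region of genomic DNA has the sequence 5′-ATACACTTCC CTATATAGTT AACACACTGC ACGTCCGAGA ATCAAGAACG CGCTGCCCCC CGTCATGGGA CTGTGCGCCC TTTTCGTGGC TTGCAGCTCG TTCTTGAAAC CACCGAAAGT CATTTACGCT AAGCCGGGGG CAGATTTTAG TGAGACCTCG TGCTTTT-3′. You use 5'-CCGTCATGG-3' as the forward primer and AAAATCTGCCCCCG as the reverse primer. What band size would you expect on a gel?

89 bp

The forward primer matches the template at positions 60–68.
The reverse primer's reverse complement is CGGGGGCAGATTTT, which matches the template at positions 135–148.
The product runs from position 60 to position 148, so its length is 148 − 60 + 1 = 89 bp.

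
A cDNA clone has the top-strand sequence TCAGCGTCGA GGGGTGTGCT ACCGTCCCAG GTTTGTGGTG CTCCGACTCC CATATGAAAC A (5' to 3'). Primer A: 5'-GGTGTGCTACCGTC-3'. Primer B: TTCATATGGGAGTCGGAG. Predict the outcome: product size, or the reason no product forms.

Primer A (GGTGTGCTACCGTC) matches the top strand at positions 13–26; it acts as a forward primer.
Primer B's reverse complement is CTCCGACTCCCATATGAA, matching the top strand at positions 41–58; it acts as a reverse primer.
The 3' ends face each other across positions 13–58, giving a 46 bp product.

Yes — a 46 bp product.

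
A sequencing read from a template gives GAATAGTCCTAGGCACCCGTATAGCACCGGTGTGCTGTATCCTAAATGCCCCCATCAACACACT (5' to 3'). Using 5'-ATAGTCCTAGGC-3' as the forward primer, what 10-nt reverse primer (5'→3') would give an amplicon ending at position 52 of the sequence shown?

The forward primer binds at positions 3–14; the product's 3' end on the top strand is position 52.
The reverse primer anneals to the top strand over positions 43–52, i.e. to TAAATGCCCC.
Its sequence written 5'→3' is the reverse complement: GGGGCATTTA.

5'-GGGGCATTTA-3'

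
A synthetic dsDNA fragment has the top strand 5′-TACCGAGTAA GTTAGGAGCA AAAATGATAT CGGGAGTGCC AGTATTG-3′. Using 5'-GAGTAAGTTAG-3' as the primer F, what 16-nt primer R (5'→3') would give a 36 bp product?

5'-GGCACTCCCGATATCA-3'

The forward primer binds at positions 5–15, so a 36 bp product ends at position 5 + 36 − 1 = 40.
The reverse primer anneals to the top strand over positions 25–40, i.e. to TGATATCGGGAGTGCC.
Its sequence written 5'→3' is the reverse complement: GGCACTCCCGATATCA.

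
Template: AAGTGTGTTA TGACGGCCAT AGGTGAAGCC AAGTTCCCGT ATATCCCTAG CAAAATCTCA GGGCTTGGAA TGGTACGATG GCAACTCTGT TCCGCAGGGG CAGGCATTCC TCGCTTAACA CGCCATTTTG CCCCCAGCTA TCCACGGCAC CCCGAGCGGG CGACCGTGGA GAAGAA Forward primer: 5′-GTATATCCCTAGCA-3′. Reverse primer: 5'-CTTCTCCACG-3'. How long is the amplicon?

Forward primer GTATATCCCTAGCA is found on the top strand at positions 39–52.
Reverse complement of the reverse primer: CGTGGAGAAG. This occurs on the top strand at positions 165–174.
Product length = (reverse-primer end) − (forward-primer start) + 1 = 174 − 39 + 1 = 136 bp.

136 bp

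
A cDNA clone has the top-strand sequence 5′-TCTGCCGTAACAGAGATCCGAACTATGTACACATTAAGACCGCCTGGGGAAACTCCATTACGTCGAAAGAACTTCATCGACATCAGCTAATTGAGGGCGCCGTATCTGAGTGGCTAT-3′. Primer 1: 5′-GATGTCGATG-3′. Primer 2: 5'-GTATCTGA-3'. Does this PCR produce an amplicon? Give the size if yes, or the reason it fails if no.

Primer 1 (GATGTCGATG) has reverse complement CATCGACATC, which matches the top strand at positions 75–84; primer 1 anneals to the top strand there with its 3' end pointing upstream toward position 75.
Primer 2 (GTATCTGA) matches the top strand directly at positions 102–109; it anneals to the bottom strand with its 3' end pointing downstream toward position 109.
The 3' ends diverge (primer 1 extends toward position 1, primer 2 toward position 117), so the primers never converge on a shared product.

No product — the primers' 3' ends point away from each other.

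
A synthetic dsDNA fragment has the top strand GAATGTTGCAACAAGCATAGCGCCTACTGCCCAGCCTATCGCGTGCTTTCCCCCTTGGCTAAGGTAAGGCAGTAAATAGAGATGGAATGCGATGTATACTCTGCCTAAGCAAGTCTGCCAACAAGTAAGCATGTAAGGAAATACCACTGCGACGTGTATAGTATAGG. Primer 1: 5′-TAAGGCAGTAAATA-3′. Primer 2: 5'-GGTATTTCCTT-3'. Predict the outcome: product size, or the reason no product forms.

Primer 1 (TAAGGCAGTAAATA) matches the top strand at positions 65–78; it acts as a forward primer.
Primer 2's reverse complement is AAGGAAATACC, matching the top strand at positions 135–145; it acts as a reverse primer.
The 3' ends face each other across positions 65–145, giving an 81 bp product.

Yes — an 81 bp product.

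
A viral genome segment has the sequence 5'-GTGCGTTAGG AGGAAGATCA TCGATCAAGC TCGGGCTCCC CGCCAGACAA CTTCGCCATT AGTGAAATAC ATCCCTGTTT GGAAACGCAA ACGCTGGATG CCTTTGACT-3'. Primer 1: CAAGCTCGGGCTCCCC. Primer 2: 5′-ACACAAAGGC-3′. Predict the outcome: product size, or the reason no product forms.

No product — primer 2 has no binding site in the template.

Primer 2 (ACACAAAGGC) does not match the top strand, and its reverse complement GCCTTTGTGT does not match either.
With no annealing site for primer 2, no amplification occurs.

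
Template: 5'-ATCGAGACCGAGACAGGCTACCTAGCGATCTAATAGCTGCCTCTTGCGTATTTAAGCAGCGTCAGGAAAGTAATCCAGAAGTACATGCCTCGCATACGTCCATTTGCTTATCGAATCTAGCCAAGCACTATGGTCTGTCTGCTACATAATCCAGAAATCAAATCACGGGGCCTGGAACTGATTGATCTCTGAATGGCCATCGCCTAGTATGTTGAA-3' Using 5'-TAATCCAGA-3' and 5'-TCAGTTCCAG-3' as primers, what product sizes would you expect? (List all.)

The forward primer TAATCCAGA matches the top strand at positions 71–79, 147–155.
The reverse primer's reverse complement is CTGGAACTGA, matching at positions 172–181.
Each forward site pairs with the reverse site to give a product ending at position 181: sizes 111, 35 bp.

111 bp, 35 bp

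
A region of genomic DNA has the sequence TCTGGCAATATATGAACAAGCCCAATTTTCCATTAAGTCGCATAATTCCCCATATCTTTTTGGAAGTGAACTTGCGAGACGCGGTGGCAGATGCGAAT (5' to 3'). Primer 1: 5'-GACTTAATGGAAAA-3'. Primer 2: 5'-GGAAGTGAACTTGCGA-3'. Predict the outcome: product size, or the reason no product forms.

No product — the primers' 3' ends point away from each other.

Primer 1 (GACTTAATGGAAAA) has reverse complement TTTTCCATTAAGTC, which matches the top strand at positions 26–39; primer 1 anneals to the top strand there with its 3' end pointing upstream toward position 26.
Primer 2 (GGAAGTGAACTTGCGA) matches the top strand directly at positions 62–77; it anneals to the bottom strand with its 3' end pointing downstream toward position 77.
The 3' ends diverge (primer 1 extends toward position 1, primer 2 toward position 98), so the primers never converge on a shared product.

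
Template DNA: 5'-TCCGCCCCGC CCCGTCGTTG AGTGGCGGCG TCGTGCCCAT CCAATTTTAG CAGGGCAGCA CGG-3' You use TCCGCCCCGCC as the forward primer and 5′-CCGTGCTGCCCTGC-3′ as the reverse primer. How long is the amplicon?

Forward primer TCCGCCCCGCC is found on the top strand at positions 1–11.
Taking the reverse complement of CCGTGCTGCCCTGC gives GCAGGGCAGCACGG, found at positions 50–63 on the template; the primer anneals here to the top strand with its 3' end pointing upstream.
Amplicon spans positions 1–63: 63 bp.

63 bp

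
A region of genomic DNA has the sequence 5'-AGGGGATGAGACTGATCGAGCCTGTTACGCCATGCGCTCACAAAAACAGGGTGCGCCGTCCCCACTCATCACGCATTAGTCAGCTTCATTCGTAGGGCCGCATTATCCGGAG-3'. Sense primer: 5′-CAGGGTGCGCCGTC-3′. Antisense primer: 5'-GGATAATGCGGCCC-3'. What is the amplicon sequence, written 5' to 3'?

5'-CAGGGTGCGCCGTCCCCACTCATCACGCATTAGTCAGCTTCATTCGTAGGGCCGCATTATCC-3'

The forward primer matches the template at positions 47–60.
Reverse complement of the reverse primer: GGGCCGCATTATCC. This occurs on the top strand at positions 95–108.
The product is the template from position 47 through 108 (62 bp).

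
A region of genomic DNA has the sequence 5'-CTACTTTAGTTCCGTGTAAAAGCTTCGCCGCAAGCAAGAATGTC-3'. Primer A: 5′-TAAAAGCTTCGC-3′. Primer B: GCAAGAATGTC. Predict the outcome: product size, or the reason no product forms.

Primer A (TAAAAGCTTCGC) matches the top strand at positions 17–28 (3' end points downstream).
Primer B (GCAAGAATGTC) also matches the top strand directly, at positions 34–44 — its reverse complement GACATTCTTGC is not present.
Both primers anneal to the bottom strand with 3' ends pointing the same way, so neither can prime synthesis back toward the other.

No product — both primers anneal to the same strand and extend in the same direction.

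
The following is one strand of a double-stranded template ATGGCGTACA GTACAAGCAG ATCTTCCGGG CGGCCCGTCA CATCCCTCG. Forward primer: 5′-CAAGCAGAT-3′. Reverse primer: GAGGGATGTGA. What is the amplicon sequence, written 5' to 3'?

Scanning the template, CAAGCAGAT occurs at positions 14–22; this primer anneals to the bottom strand there with its 3' end pointing downstream.
The reverse primer's reverse complement is TCACATCCCTC, which matches the template at positions 38–48.
The product is the template from position 14 through 48 (35 bp).

5'-CAAGCAGATCTTCCGGGCGGCCCGTCACATCCCTC-3'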